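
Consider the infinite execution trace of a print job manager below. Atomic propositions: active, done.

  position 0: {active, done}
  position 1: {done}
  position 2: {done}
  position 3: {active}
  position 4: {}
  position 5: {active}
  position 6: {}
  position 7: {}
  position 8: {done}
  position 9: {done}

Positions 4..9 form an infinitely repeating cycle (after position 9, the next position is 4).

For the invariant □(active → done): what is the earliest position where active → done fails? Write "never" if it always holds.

Check active → done at each position in order: 0 ✓, 1 ✓, 2 ✓.
At position 3 the labels are {active}, so active → done is false there. This is the first violation.

3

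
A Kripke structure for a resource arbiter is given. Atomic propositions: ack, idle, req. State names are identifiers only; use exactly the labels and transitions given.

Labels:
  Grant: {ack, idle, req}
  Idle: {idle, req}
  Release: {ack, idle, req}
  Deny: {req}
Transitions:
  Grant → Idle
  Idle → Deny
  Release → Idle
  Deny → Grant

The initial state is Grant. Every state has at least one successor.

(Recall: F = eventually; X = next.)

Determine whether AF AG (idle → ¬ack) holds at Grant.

No

States satisfying AG (idle → ¬ack): ∅.
States satisfying AF AG (idle → ¬ack): ∅.
There is a path from Grant along which AG (idle → ¬ack) never holds.
Grant ∉ Sat(AF AG (idle → ¬ack)).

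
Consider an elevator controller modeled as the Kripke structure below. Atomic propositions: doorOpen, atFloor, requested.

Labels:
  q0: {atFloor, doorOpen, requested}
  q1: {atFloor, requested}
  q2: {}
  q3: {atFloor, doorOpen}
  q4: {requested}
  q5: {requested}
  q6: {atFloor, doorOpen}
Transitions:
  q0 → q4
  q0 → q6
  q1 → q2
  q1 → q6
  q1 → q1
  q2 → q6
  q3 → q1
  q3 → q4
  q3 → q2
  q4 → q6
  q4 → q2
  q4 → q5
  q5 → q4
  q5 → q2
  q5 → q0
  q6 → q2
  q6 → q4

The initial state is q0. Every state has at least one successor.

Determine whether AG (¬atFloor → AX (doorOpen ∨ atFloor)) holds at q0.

Does not hold

States satisfying ¬atFloor → AX (doorOpen ∨ atFloor): {q0, q1, q2, q3, q6}.
States satisfying AG (¬atFloor → AX (doorOpen ∨ atFloor)): ∅.
q4 is reachable from q0 and violates ¬atFloor → AX (doorOpen ∨ atFloor), so AG fails at q0.
q0 ∉ Sat(AG (¬atFloor → AX (doorOpen ∨ atFloor))).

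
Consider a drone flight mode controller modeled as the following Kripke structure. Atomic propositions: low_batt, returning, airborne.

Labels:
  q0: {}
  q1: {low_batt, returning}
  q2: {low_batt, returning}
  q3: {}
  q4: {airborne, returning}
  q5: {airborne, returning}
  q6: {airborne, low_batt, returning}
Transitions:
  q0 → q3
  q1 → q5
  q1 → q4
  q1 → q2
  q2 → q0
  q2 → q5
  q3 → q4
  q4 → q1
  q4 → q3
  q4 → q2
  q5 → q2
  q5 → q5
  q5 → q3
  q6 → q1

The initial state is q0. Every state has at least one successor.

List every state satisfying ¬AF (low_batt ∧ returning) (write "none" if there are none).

States satisfying low_batt ∧ returning: {q1, q2, q6}.
States satisfying AF (low_batt ∧ returning): {q1, q2, q6}.
States satisfying ¬AF (low_batt ∧ returning): {q0, q3, q4, q5}.

{q0, q3, q4, q5}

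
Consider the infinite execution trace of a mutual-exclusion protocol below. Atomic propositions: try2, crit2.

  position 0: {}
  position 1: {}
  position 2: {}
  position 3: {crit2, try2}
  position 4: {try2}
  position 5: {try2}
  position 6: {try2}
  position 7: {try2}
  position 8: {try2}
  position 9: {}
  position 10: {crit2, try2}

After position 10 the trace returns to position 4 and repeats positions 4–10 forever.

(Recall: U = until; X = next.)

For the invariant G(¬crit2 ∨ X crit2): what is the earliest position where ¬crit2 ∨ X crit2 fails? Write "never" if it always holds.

3

Check ¬crit2 ∨ X crit2 at each position in order: 0 ✓, 1 ✓, 2 ✓.
At position 3 the labels are {crit2, try2} and the next position 4 has {try2}, so ¬crit2 ∨ X crit2 is false there. This is the first violation.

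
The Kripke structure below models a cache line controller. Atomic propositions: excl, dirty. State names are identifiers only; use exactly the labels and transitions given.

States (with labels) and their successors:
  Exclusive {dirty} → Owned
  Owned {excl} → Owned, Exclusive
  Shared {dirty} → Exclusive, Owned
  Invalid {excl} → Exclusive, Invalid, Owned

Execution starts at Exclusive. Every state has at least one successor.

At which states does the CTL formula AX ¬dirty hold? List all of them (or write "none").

{Exclusive}

States satisfying ¬dirty: {Owned, Invalid}.
States satisfying AX ¬dirty: {Exclusive}.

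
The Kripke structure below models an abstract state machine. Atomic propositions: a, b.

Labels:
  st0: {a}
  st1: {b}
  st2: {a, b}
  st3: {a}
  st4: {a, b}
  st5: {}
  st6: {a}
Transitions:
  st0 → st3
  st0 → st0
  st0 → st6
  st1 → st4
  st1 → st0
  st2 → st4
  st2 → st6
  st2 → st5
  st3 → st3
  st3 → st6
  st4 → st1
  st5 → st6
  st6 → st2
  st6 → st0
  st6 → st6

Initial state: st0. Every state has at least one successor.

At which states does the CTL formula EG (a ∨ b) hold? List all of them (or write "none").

{st0, st1, st2, st3, st4, st6}

States satisfying a ∨ b: {st0, st1, st2, st3, st4, st6}.
States satisfying EG (a ∨ b): {st0, st1, st2, st3, st4, st6}.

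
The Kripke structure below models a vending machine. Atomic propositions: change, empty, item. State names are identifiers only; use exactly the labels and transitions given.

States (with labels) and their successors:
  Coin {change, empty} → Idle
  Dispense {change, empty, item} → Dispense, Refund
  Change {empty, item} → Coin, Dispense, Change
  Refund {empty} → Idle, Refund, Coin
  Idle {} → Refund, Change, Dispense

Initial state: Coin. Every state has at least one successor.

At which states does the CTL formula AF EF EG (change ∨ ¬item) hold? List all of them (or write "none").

{Coin, Dispense, Change, Refund, Idle}

States satisfying EF EG (change ∨ ¬item): {Coin, Dispense, Change, Refund, Idle}.
States satisfying AF EF EG (change ∨ ¬item): {Coin, Dispense, Change, Refund, Idle}.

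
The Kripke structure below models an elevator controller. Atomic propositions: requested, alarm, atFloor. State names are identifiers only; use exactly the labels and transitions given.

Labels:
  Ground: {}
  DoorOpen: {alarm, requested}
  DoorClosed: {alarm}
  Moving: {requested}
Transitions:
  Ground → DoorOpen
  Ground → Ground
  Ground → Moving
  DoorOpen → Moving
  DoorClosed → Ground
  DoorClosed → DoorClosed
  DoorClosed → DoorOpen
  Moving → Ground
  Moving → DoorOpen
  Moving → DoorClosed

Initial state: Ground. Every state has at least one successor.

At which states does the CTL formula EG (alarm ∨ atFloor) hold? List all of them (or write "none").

{DoorClosed}

States satisfying alarm ∨ atFloor: {DoorOpen, DoorClosed}.
States satisfying EG (alarm ∨ atFloor): {DoorClosed}.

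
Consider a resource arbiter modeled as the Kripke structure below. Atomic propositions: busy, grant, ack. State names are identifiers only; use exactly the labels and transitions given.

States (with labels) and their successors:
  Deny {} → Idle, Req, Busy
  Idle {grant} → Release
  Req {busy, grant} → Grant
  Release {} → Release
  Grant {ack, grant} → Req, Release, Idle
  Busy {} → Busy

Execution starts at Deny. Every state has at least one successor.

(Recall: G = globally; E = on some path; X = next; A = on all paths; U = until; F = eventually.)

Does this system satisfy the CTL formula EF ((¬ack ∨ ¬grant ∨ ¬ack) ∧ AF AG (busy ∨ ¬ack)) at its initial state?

States satisfying (¬ack ∨ ¬grant ∨ ¬ack) ∧ AF AG (busy ∨ ¬ack): {Idle, Release, Busy}.
States satisfying EF ((¬ack ∨ ¬grant ∨ ¬ack) ∧ AF AG (busy ∨ ¬ack)): {Deny, Idle, Req, Release, Grant, Busy}.
Some path from Deny reaches a state where (¬ack ∨ ¬grant ∨ ¬ack) ∧ AF AG (busy ∨ ¬ack) holds.
Deny ∈ Sat(EF ((¬ack ∨ ¬grant ∨ ¬ack) ∧ AF AG (busy ∨ ¬ack))).

Satisfied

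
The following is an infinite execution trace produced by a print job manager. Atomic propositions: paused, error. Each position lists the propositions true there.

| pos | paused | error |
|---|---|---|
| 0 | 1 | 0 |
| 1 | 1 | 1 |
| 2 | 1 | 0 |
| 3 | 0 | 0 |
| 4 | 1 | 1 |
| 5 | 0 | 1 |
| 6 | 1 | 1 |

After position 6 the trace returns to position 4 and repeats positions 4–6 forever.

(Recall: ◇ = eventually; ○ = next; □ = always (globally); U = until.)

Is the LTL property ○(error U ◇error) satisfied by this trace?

Holds

The position after 0 is 1; error U ◇error is true there.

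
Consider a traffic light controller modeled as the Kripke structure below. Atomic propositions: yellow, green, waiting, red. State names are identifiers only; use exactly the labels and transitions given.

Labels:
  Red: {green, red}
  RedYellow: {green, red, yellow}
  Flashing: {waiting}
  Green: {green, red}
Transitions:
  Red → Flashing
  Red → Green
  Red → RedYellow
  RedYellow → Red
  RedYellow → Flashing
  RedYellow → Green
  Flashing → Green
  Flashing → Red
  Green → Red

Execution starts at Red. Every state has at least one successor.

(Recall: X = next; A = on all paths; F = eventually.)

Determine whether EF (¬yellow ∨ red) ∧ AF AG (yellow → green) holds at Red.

Satisfied

States satisfying ¬yellow ∨ red: {Red, RedYellow, Flashing, Green}.
States satisfying EF (¬yellow ∨ red): {Red, RedYellow, Flashing, Green}.
States satisfying AG (yellow → green): {Red, RedYellow, Flashing, Green}.
States satisfying AF AG (yellow → green): {Red, RedYellow, Flashing, Green}.
States satisfying EF (¬yellow ∨ red) ∧ AF AG (yellow → green): {Red, RedYellow, Flashing, Green}.
Red ∈ Sat(EF (¬yellow ∨ red) ∧ AF AG (yellow → green)).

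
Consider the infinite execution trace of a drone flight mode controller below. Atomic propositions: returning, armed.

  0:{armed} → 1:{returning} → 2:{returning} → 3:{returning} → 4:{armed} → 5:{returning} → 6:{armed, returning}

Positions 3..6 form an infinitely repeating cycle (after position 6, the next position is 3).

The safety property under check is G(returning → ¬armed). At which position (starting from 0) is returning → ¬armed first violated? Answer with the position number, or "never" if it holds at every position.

Check returning → ¬armed at each position in order: 0 ✓, 1 ✓, 2 ✓, 3 ✓, 4 ✓, 5 ✓.
At position 6 the labels are {armed, returning}, so returning → ¬armed is false there. This is the first violation.

6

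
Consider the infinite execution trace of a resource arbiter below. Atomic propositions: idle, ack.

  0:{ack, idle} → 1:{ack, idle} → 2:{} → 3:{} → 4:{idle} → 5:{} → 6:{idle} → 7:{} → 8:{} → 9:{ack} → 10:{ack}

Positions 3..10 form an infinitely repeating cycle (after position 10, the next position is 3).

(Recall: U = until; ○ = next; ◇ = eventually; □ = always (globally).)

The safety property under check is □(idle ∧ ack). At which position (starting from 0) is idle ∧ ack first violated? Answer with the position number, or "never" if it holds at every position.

Check idle ∧ ack at each position in order: 0 ✓, 1 ✓.
At position 2 the labels are {}, so idle ∧ ack is false there. This is the first violation.

2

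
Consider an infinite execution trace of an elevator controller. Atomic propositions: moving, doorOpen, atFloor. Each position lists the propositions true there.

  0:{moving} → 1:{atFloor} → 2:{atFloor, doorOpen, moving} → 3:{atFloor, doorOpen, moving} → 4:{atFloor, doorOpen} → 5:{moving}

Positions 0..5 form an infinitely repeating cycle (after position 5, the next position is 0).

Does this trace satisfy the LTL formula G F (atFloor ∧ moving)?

Yes

F (atFloor ∧ moving) holds at every position 0..5, and those are all positions ever visited, so G F (atFloor ∧ moving) holds.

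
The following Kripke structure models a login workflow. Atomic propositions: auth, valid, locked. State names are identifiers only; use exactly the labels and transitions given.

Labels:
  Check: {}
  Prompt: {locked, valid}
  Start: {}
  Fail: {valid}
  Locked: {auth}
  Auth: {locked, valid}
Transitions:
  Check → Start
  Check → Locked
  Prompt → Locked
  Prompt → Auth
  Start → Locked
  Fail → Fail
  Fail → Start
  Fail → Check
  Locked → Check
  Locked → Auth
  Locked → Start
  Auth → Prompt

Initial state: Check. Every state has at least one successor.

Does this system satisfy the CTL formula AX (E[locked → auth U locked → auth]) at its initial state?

States satisfying E[locked → auth U locked → auth]: {Check, Start, Fail, Locked}.
States satisfying AX (E[locked → auth U locked → auth]): {Check, Start, Fail}.
Check ∈ Sat(AX (E[locked → auth U locked → auth])).

Satisfied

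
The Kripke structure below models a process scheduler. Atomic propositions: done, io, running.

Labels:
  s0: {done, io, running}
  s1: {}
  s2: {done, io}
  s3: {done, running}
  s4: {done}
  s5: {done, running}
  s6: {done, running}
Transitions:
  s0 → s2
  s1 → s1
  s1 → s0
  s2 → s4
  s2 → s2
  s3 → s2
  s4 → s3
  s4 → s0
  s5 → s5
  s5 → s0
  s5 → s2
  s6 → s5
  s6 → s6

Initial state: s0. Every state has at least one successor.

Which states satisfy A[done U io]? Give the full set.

States satisfying done: {s0, s2, s3, s4, s5, s6}.
States satisfying io: {s0, s2}.
States satisfying A[done U io]: {s0, s2, s3, s4}.

{s0, s2, s3, s4}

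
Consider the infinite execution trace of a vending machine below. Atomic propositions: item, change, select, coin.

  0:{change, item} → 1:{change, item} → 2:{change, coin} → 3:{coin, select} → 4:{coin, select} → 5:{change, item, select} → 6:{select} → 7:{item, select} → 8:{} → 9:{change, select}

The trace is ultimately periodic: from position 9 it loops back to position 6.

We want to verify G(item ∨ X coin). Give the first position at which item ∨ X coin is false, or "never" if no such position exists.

Check item ∨ X coin at each position in order: 0 ✓, 1 ✓, 2 ✓, 3 ✓.
At position 4 the labels are {coin, select} and the next position 5 has {change, item, select}, so item ∨ X coin is false there. This is the first violation.

4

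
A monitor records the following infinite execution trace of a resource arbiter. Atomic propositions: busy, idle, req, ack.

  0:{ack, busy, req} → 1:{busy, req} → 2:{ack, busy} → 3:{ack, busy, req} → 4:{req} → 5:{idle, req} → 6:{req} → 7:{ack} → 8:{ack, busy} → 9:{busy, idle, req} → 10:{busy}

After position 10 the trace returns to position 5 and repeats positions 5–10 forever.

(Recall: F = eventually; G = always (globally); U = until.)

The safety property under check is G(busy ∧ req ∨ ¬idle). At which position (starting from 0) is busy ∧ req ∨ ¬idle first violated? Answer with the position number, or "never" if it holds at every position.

5

Check busy ∧ req ∨ ¬idle at each position in order: 0 ✓, 1 ✓, 2 ✓, 3 ✓, 4 ✓.
At position 5 the labels are {idle, req}, so busy ∧ req ∨ ¬idle is false there. This is the first violation.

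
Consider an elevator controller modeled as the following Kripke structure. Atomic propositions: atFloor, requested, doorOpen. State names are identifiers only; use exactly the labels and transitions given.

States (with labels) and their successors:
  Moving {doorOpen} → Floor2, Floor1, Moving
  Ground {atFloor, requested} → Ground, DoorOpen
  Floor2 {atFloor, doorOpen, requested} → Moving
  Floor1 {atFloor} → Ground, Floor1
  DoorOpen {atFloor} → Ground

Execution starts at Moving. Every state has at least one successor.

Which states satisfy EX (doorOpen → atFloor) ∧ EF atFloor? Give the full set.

{Moving, Ground, Floor1, DoorOpen}

States satisfying doorOpen → atFloor: {Ground, Floor2, Floor1, DoorOpen}.
States satisfying EX (doorOpen → atFloor): {Moving, Ground, Floor1, DoorOpen}.
States satisfying atFloor: {Ground, Floor2, Floor1, DoorOpen}.
States satisfying EF atFloor: {Moving, Ground, Floor2, Floor1, DoorOpen}.
States satisfying EX (doorOpen → atFloor) ∧ EF atFloor: {Moving, Ground, Floor1, DoorOpen}.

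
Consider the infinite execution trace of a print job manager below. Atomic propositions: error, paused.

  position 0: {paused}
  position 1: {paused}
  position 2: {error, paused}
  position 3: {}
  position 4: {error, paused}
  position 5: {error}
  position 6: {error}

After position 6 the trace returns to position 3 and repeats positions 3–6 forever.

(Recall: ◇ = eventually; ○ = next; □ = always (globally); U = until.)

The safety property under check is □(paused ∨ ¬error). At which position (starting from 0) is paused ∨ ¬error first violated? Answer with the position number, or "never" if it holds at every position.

Check paused ∨ ¬error at each position in order: 0 ✓, 1 ✓, 2 ✓, 3 ✓, 4 ✓.
At position 5 the labels are {error}, so paused ∨ ¬error is false there. This is the first violation.

5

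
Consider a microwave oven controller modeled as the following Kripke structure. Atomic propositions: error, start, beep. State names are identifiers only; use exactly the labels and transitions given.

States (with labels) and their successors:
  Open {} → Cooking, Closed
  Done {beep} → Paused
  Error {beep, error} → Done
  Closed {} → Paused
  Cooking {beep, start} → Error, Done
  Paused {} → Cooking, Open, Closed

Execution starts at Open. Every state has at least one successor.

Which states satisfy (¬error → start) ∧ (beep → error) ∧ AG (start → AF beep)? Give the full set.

States satisfying ¬error: {Open, Done, Closed, Cooking, Paused}.
States satisfying ¬error → start: {Error, Cooking}.
States satisfying beep → error: {Open, Error, Closed, Paused}.
States satisfying (¬error → start) ∧ (beep → error): {Error}.
States satisfying start → AF beep: {Open, Done, Error, Closed, Cooking, Paused}.
States satisfying AG (start → AF beep): {Open, Done, Error, Closed, Cooking, Paused}.
States satisfying (¬error → start) ∧ (beep → error) ∧ AG (start → AF beep): {Error}.

{Error}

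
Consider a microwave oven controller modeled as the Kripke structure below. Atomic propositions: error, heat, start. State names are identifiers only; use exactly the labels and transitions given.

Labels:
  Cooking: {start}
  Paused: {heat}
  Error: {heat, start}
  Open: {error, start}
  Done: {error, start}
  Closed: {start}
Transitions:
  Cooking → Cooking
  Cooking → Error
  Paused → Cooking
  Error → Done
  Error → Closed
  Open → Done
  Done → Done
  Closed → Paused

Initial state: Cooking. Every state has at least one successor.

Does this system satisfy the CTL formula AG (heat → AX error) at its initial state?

No

States satisfying heat → AX error: {Cooking, Open, Done, Closed}.
States satisfying AG (heat → AX error): {Open, Done}.
Error is reachable from Cooking and violates heat → AX error, so AG fails at Cooking.
Cooking ∉ Sat(AG (heat → AX error)).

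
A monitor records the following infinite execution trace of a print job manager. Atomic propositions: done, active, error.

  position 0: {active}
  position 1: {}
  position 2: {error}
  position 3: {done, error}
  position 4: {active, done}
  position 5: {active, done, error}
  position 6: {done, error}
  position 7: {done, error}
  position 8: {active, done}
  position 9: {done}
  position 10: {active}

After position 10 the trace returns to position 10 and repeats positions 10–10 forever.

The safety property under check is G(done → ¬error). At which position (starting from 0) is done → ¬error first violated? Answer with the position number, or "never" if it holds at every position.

Check done → ¬error at each position in order: 0 ✓, 1 ✓, 2 ✓.
At position 3 the labels are {done, error}, so done → ¬error is false there. This is the first violation.

3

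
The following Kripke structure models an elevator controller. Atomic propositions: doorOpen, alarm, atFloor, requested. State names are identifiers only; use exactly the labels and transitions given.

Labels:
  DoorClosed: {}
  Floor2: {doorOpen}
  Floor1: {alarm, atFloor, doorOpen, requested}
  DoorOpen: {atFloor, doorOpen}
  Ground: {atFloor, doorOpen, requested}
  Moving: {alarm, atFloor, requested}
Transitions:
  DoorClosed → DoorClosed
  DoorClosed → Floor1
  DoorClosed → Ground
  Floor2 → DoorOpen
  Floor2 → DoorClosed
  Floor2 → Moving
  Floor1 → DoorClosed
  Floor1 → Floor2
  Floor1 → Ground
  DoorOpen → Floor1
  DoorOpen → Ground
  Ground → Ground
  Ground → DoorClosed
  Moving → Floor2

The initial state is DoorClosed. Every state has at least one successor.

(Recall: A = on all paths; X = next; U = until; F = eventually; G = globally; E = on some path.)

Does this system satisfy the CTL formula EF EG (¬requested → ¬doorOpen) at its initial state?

States satisfying EG (¬requested → ¬doorOpen): {DoorClosed, Floor1, Ground}.
States satisfying EF EG (¬requested → ¬doorOpen): {DoorClosed, Floor2, Floor1, DoorOpen, Ground, Moving}.
Some path from DoorClosed reaches a state where EG (¬requested → ¬doorOpen) holds.
DoorClosed ∈ Sat(EF EG (¬requested → ¬doorOpen)).

Yes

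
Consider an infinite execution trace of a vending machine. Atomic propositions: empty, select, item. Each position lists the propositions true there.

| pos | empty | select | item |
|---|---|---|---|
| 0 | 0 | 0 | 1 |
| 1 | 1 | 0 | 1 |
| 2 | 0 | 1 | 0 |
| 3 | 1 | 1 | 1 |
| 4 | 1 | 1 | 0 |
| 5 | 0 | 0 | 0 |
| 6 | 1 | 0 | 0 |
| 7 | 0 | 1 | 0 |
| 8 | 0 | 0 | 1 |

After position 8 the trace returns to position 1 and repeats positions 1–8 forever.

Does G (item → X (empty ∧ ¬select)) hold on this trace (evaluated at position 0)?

Does not hold

item → X (empty ∧ ¬select) must hold at every position from 0 onward. It fails at position 1, so G (item → X (empty ∧ ¬select)) is false.
Positions where item holds: 0, 1, 3, 8.
Check X (empty ∧ ¬select) at each: 0→ok, 1→fails, 3→fails, 8→ok.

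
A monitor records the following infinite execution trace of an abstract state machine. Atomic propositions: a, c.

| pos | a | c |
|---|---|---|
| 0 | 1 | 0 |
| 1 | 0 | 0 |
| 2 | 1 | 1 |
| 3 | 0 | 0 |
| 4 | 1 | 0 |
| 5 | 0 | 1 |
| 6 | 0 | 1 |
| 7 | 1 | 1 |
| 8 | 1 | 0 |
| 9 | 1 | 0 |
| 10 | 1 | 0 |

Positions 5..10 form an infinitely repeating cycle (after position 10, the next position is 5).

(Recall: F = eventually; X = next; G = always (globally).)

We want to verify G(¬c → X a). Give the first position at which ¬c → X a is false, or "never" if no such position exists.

At position 0 the labels are {a} and the next position 1 has {}, so ¬c → X a is false there. This is the first violation.

0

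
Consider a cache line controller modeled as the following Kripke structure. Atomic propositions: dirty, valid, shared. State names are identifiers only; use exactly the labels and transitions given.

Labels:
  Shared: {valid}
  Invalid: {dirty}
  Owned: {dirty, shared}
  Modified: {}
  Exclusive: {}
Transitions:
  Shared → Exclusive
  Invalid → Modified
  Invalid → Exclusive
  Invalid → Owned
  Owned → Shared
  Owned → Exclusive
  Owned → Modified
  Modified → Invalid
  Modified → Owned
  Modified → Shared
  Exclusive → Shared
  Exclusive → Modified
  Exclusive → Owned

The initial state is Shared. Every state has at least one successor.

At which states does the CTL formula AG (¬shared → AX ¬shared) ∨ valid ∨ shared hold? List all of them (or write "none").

{Shared, Owned}

States satisfying ¬shared → AX ¬shared: {Shared, Owned}.
States satisfying AG (¬shared → AX ¬shared): ∅.
States satisfying valid ∨ shared: {Shared, Owned}.
States satisfying AG (¬shared → AX ¬shared) ∨ valid ∨ shared: {Shared, Owned}.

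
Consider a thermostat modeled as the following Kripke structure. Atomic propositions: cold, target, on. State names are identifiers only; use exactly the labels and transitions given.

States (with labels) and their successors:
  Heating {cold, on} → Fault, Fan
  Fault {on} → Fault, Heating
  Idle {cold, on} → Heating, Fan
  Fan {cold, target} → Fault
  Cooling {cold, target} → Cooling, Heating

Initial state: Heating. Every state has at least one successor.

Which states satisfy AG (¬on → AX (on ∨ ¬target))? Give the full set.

{Heating, Fault, Idle, Fan}

States satisfying ¬on → AX (on ∨ ¬target): {Heating, Fault, Idle, Fan}.
States satisfying AG (¬on → AX (on ∨ ¬target)): {Heating, Fault, Idle, Fan}.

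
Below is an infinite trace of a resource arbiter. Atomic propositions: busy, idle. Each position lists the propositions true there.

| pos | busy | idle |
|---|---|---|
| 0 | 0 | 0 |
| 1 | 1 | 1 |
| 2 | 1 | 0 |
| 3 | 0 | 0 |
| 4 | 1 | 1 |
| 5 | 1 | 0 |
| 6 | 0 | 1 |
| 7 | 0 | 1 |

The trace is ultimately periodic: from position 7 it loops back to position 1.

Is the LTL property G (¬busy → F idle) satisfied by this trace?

¬busy → F idle holds at every position 0..7, and those are all positions ever visited, so G (¬busy → F idle) holds.
Positions where ¬busy holds: 0, 3, 6, 7.
Check F idle at each: 0→ok, 3→ok, 6→ok, 7→ok.

Yes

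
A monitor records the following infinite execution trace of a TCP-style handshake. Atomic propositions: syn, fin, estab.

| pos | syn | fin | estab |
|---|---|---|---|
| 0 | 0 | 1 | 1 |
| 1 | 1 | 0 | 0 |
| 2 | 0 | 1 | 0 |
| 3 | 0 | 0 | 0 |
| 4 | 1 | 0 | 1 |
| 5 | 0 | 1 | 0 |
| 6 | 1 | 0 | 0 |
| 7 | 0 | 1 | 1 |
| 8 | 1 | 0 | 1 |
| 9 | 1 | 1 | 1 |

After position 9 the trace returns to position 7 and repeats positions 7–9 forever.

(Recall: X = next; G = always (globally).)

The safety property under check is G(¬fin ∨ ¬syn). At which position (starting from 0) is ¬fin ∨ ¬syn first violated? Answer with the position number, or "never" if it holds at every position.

9

Check ¬fin ∨ ¬syn at each position in order: 0 ✓, 1 ✓, 2 ✓, 3 ✓, 4 ✓, 5 ✓, 6 ✓, 7 ✓, 8 ✓.
At position 9 the labels are {estab, fin, syn}, so ¬fin ∨ ¬syn is false there. This is the first violation.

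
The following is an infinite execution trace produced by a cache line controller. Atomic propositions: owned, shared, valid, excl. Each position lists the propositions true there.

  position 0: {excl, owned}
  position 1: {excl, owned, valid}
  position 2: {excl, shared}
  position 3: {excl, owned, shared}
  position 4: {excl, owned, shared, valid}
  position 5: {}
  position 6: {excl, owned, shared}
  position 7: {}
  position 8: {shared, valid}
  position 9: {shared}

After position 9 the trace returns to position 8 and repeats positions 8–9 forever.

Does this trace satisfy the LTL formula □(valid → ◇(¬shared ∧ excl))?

Does not hold

valid → ◇(¬shared ∧ excl) must hold at every position from 0 onward. It fails at position 4, so □(valid → ◇(¬shared ∧ excl)) is false.
Positions where valid holds: 1, 4, 8.
Check ◇(¬shared ∧ excl) at each: 1→ok, 4→fails, 8→fails.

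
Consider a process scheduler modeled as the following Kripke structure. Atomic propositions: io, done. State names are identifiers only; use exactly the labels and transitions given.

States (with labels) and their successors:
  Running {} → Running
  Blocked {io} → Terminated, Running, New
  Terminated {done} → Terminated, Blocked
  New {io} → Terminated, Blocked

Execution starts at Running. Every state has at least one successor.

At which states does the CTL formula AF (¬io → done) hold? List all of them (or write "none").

States satisfying ¬io → done: {Blocked, Terminated, New}.
States satisfying AF (¬io → done): {Blocked, Terminated, New}.

{Blocked, Terminated, New}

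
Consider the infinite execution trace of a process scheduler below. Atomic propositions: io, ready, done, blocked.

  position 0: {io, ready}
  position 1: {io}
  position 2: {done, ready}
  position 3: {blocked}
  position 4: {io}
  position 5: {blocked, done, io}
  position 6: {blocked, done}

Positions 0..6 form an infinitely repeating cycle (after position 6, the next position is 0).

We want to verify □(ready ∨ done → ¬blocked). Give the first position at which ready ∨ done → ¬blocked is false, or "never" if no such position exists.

5

Check ready ∨ done → ¬blocked at each position in order: 0 ✓, 1 ✓, 2 ✓, 3 ✓, 4 ✓.
At position 5 the labels are {blocked, done, io}, so ready ∨ done → ¬blocked is false there. This is the first violation.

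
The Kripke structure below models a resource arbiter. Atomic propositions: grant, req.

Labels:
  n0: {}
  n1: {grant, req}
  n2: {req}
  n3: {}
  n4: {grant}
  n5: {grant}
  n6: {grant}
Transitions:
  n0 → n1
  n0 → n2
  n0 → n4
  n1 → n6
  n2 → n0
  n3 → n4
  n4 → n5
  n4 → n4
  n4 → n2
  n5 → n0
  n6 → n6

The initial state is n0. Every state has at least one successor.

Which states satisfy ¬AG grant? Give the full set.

{n0, n2, n3, n4, n5}

States satisfying grant: {n1, n4, n5, n6}.
States satisfying AG grant: {n1, n6}.
States satisfying ¬AG grant: {n0, n2, n3, n4, n5}.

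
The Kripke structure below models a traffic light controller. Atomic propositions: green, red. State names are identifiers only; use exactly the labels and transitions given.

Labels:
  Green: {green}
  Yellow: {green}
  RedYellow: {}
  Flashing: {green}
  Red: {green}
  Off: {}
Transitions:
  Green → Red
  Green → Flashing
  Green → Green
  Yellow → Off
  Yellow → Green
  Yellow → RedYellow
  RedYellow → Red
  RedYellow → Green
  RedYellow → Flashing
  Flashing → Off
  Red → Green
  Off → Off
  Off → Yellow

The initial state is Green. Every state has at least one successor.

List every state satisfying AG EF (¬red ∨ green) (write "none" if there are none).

{Green, Yellow, RedYellow, Flashing, Red, Off}

States satisfying EF (¬red ∨ green): {Green, Yellow, RedYellow, Flashing, Red, Off}.
States satisfying AG EF (¬red ∨ green): {Green, Yellow, RedYellow, Flashing, Red, Off}.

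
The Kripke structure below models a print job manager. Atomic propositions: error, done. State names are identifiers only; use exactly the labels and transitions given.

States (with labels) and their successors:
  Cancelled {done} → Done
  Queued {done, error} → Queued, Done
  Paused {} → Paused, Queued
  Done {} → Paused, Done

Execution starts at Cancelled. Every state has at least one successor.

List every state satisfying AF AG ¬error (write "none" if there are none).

States satisfying AG ¬error: ∅.
States satisfying AF AG ¬error: ∅.

none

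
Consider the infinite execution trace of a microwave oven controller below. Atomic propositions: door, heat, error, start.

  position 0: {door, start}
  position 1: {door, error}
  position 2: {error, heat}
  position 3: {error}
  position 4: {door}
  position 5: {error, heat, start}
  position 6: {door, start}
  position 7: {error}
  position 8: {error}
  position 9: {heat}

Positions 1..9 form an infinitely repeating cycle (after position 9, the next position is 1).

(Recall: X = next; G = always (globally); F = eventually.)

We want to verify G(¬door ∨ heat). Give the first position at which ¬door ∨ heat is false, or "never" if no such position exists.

At position 0 the labels are {door, start}, so ¬door ∨ heat is false there. This is the first violation.

0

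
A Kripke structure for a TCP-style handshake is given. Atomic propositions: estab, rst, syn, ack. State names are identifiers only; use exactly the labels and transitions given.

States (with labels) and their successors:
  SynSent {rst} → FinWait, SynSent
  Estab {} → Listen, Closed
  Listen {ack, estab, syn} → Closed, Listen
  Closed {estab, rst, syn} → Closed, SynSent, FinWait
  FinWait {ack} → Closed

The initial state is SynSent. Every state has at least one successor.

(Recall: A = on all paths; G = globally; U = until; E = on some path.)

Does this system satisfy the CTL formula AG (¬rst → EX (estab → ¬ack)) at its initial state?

Holds

States satisfying ¬rst → EX (estab → ¬ack): {SynSent, Estab, Listen, Closed, FinWait}.
States satisfying AG (¬rst → EX (estab → ¬ack)): {SynSent, Estab, Listen, Closed, FinWait}.
Every state reachable from SynSent satisfies ¬rst → EX (estab → ¬ack).
SynSent ∈ Sat(AG (¬rst → EX (estab → ¬ack))).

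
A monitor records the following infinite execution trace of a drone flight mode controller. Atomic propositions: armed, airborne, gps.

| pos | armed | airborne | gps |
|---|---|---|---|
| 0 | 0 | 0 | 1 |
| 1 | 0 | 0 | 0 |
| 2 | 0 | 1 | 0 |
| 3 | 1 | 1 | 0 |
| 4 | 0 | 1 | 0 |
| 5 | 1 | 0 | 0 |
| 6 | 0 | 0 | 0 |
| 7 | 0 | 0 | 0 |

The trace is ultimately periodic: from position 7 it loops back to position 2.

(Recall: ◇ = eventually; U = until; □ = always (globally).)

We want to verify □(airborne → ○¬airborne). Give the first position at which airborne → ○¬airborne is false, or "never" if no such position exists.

2

Check airborne → ○¬airborne at each position in order: 0 ✓, 1 ✓.
At position 2 the labels are {airborne} and the next position 3 has {airborne, armed}, so airborne → ○¬airborne is false there. This is the first violation.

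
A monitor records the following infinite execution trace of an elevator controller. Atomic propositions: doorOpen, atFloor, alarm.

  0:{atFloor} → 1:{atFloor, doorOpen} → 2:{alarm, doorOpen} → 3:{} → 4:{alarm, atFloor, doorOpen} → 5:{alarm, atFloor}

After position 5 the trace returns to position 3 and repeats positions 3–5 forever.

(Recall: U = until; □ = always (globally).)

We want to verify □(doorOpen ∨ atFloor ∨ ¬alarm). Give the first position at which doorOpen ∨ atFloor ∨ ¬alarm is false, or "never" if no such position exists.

doorOpen ∨ atFloor ∨ ¬alarm holds at every position 0..5, and those are all the positions the trace ever visits, so the invariant □(doorOpen ∨ atFloor ∨ ¬alarm) is never violated.

never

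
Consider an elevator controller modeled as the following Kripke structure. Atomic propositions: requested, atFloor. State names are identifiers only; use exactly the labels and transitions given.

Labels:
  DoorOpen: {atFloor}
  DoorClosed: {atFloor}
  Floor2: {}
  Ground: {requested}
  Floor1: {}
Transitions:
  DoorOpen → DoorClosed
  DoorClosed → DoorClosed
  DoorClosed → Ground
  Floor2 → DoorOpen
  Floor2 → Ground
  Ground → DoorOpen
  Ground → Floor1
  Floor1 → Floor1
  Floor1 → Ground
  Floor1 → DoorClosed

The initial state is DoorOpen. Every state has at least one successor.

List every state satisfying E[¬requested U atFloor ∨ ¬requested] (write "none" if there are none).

{DoorOpen, DoorClosed, Floor2, Floor1}

States satisfying ¬requested: {DoorOpen, DoorClosed, Floor2, Floor1}.
States satisfying atFloor ∨ ¬requested: {DoorOpen, DoorClosed, Floor2, Floor1}.
States satisfying E[¬requested U atFloor ∨ ¬requested]: {DoorOpen, DoorClosed, Floor2, Floor1}.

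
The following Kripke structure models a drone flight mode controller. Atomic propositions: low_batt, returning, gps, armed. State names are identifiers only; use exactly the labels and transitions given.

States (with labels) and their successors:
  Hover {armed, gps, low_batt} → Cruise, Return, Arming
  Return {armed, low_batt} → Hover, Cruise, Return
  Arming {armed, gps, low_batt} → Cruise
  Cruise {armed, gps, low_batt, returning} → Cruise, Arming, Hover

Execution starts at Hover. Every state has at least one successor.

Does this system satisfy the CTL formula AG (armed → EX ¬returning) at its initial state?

States satisfying armed → EX ¬returning: {Hover, Return, Cruise}.
States satisfying AG (armed → EX ¬returning): ∅.
Arming is reachable from Hover and violates armed → EX ¬returning, so AG fails at Hover.
Hover ∉ Sat(AG (armed → EX ¬returning)).

Does not hold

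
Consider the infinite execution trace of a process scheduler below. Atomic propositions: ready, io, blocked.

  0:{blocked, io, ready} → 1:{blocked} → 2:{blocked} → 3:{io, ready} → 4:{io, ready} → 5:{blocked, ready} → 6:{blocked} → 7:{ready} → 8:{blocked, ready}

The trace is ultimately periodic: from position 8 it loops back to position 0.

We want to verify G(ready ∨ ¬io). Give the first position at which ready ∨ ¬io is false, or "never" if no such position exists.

ready ∨ ¬io holds at every position 0..8, and those are all the positions the trace ever visits, so the invariant G(ready ∨ ¬io) is never violated.

never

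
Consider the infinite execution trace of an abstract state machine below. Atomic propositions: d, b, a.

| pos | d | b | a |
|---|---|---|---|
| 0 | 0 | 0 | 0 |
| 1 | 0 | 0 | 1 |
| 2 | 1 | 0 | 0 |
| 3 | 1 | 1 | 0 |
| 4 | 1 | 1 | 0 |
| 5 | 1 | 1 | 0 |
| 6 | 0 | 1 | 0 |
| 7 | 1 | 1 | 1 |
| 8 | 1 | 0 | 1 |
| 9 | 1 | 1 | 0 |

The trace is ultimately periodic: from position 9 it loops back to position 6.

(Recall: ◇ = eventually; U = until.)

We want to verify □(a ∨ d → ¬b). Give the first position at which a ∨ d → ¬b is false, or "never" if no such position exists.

Check a ∨ d → ¬b at each position in order: 0 ✓, 1 ✓, 2 ✓.
At position 3 the labels are {b, d}, so a ∨ d → ¬b is false there. This is the first violation.

3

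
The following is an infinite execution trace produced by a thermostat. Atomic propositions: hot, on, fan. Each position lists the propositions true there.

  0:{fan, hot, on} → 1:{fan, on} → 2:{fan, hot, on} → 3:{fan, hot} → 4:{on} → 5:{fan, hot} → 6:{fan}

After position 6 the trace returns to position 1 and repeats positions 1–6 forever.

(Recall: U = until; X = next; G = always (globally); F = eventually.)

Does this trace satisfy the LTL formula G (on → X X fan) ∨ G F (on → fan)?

Yes

on → X X fan must hold at every position from 0 onward. It fails at position 2, so G (on → X X fan) is false.
Positions where on holds: 0, 1, 2, 4.
Check X X fan at each: 0→ok, 1→ok, 2→fails, 4→ok.
F (on → fan) holds at every position 0..6, and those are all positions ever visited, so G F (on → fan) holds.
At position 0: G (on → X X fan) is false; G F (on → fan) is true; so G (on → X X fan) ∨ G F (on → fan) is true.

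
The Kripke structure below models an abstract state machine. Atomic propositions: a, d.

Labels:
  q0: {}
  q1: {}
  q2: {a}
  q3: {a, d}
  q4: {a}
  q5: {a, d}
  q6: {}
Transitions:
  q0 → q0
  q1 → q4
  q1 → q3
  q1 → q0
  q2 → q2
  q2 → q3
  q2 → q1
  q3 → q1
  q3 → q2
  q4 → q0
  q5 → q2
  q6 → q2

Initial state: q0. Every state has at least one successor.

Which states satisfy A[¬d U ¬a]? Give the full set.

States satisfying ¬d: {q0, q1, q2, q4, q6}.
States satisfying ¬a: {q0, q1, q6}.
States satisfying A[¬d U ¬a]: {q0, q1, q4, q6}.

{q0, q1, q4, q6}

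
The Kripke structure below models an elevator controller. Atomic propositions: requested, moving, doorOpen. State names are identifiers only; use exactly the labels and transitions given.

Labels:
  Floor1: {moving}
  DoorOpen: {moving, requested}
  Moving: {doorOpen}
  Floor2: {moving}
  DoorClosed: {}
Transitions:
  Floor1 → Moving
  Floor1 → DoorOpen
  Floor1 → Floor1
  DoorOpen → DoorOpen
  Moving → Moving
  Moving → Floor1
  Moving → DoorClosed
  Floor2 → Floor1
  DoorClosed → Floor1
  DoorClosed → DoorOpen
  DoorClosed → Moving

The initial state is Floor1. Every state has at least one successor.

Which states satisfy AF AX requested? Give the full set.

{DoorOpen}

States satisfying AX requested: {DoorOpen}.
States satisfying AF AX requested: {DoorOpen}.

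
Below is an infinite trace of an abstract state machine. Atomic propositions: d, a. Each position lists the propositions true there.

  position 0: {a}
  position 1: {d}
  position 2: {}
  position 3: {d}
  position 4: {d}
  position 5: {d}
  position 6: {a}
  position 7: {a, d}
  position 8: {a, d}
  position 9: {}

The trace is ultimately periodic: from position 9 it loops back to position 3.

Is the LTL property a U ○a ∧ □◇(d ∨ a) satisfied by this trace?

Violated

Walking from position 0: at position 1, ○a has not yet held and a fails, so a U ○a is false.
◇(d ∨ a) holds at every position 0..9, and those are all positions ever visited, so □◇(d ∨ a) holds.
At position 0: a U ○a is false; □◇(d ∨ a) is true; so a U ○a ∧ □◇(d ∨ a) is false.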